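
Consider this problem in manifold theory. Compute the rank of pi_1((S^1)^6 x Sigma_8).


pi_1(A x B) = pi_1(A) x pi_1(B); rank of abelianization = b_1.
b_1(T^6) = 6, b_1(Sigma_8) = 2*8 = 16.
b_1(product) = 6 + 16 = 22

22


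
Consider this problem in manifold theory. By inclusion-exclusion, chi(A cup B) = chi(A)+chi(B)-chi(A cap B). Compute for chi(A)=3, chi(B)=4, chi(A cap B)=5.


chi(A cup B) = chi(A) + chi(B) - chi(A cap B)
= 3 + (4) - (5)
= 2

2


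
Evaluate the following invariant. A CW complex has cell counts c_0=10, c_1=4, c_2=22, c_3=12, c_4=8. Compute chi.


chi = sum_k (-1)^k c_k.
= (-1)^0*10 + (-1)^1*4 + (-1)^2*22 + (-1)^3*12 + (-1)^4*8
= (10) + (-4) + (22) + (-12) + (8)
= 24

24


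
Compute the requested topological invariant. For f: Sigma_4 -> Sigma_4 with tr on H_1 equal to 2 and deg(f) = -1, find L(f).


L(f) = tr(f_0*) - tr(f_1*) + tr(f_2*).
= 1 - (2) + (-1)
= -2

-2


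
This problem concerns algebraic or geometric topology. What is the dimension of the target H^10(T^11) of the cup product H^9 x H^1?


Cup product: H^p x H^q -> H^{p+q}; here p+q = 9+1 = 10.
rank H^k(T^n) = C(n,k).
C(11,10) = 11

11


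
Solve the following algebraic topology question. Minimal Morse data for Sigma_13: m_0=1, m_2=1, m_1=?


A perfect Morse function has m_k = b_k.
For Sigma_13: b_0=1, b_1=2g=26, b_2=1.
Saddles m_1 = 2g = 26

26


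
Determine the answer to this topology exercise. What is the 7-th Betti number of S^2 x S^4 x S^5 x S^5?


Each S^d has Poincare polynomial 1 + t^d.
The product S^2 x S^4 x S^5 x S^5 has Poincare polynomial prod(1+t^d_i).
Expanding: b_0=1, b_2=1, b_4=1, b_5=2, b_6=1, b_7=2, b_9=2, b_10=1, b_11=2, b_12=1, b_14=1, b_16=1.
b_7 = 2

2


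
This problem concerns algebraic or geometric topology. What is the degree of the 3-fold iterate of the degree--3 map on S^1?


deg(f) = -3. Degree is multiplicative: deg(f^3) = (deg f)^3.
deg(f^3) = (-3)^3 = -27

-27


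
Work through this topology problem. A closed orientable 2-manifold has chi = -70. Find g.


chi = 2 - 2g for closed orientable surfaces.
-70 = 2 - 2g
2g = 2 - (-70) = 72
g = 36

36


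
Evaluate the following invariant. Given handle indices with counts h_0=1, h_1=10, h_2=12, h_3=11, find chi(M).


Handles of index k contribute (-1)^k to chi (same as CW cells).
chi = (1) + (-10) + (12) + (-11) = -8

-8


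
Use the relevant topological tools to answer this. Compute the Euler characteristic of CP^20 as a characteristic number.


For any closed oriented manifold, <e(TM),[M]> = chi(M).
chi(CP^20) = 20+1 = 21

21


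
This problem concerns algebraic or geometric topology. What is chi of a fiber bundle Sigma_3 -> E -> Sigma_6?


For a fiber bundle F -> E -> B (with CW structure): chi(E) = chi(B) * chi(F).
chi(Sigma_6) = -10, chi(Sigma_3) = -4.
chi(E) = (-10) * (-4) = 40

40


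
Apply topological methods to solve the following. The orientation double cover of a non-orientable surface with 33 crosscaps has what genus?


chi(N_33) = 2 - 33 = -31.
Double cover: chi(Sigma_g) = 2 * chi(N_33) = 2*(-31) = -62.
2 - 2g = -62, so g = (2 - (-62))/2 = 64/2 = 32

32


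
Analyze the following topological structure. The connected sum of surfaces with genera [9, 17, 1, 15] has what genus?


Genus is additive under connected sum of orientable surfaces.
g = 9 + 17 + 1 + 15 = 42

42


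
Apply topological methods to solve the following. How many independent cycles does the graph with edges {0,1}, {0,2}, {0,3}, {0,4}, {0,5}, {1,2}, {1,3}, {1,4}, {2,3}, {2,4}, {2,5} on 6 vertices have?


b_1 = E - V + (number of components).
E = 11, V = 6, components = 1.
b_1 = 11 - 6 + 1 = 6

6


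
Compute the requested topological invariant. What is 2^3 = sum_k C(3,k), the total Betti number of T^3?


b_k(T^3) = C(3,k), so the sum over k is sum_k C(3,k) = 2^3.
Total = 2^3 = 8

8


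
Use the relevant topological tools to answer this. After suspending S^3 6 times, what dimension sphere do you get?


Each suspension raises dimension by 1: Sigma S^n = S^{n+1}.
Sigma^6 S^3 = S^{3+6} = S^9

9


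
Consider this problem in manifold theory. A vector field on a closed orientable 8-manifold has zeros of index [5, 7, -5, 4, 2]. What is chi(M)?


Poincare-Hopf: chi(M) = sum of indices of zeros.
chi = (5) + (7) + (-5) + (4) + (2) = 13

13


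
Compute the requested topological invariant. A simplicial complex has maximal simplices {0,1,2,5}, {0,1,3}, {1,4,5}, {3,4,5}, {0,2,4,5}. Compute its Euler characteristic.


Enumerate all faces; f-vector: f_0=6, f_1=14, f_2=10, f_3=2.
chi = sum (-1)^k f_k = 0

0


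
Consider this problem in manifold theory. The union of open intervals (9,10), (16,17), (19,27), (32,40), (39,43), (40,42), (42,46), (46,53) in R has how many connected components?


Sort and merge overlapping open intervals.
Merged: (9,10), (16,17), (19,27), (32,46), (46,53).
Number of components = 5

5


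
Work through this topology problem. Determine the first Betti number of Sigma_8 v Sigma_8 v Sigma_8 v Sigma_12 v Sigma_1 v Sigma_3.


For a wedge X v Y: reduced H_k(X v Y) = H_k(X) + H_k(Y).
Each Sigma_g contributes b_1 = 2g.
b_1 = 16 + 16 + 16 + 24 + 2 + 6 = 80

80


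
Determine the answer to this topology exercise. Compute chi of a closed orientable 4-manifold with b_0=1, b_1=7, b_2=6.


By Poincare duality b_k = b_{4-k}, so full Betti numbers: b_0=1, b_1=7, b_2=6, b_3=7, b_4=1.
chi = sum (-1)^k b_k = -6

-6


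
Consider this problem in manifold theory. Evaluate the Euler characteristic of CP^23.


CP^23 has one cell in each even dimension 0, 2, ..., 2*23 (23+1 cells total).
All cells are even-dimensional, so chi = number of cells.
chi = 23 + 1 = 24

24


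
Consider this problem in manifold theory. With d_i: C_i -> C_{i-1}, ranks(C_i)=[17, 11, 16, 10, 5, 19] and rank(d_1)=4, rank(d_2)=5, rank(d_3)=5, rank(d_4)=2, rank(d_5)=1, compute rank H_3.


rank H_k = rank(ker d_k) - rank(im d_{k+1}).
rank(ker d_3) = rank(C_3) - rank(d_3) = 10 - 5 = 5.
rank(im d_{3+1}) = 2.
rank H_3 = 5 - 2 = 3

3


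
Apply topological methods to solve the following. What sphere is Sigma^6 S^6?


Each suspension raises dimension by 1: Sigma S^n = S^{n+1}.
Sigma^6 S^6 = S^{6+6} = S^12

12


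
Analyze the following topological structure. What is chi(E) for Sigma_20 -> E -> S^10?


chi(S^10) = 2 (n even), chi(Sigma_20) = 2 - 2*20 = -38.
chi(E) = 2 * (-38) = -76

-76


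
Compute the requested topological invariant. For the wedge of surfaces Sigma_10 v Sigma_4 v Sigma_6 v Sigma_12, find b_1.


For a wedge X v Y: reduced H_k(X v Y) = H_k(X) + H_k(Y).
Each Sigma_g contributes b_1 = 2g.
b_1 = 20 + 8 + 12 + 24 = 64

64


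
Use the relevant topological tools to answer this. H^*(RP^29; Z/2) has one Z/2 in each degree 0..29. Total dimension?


H^k(RP^29; Z/2) = Z/2 for each 0 <= k <= 29.
Total dimension = 29 + 1 = 30

30


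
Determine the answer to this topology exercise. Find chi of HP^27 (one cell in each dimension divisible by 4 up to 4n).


HP^27 has one cell in each dimension 0, 4, ..., 4*27 (27+1 cells, all even-dim).
chi = 27 + 1 = 28

28


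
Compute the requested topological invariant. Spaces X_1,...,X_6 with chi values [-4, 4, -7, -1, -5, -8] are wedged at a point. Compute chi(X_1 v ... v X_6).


chi(A v B) = chi(A) + chi(B) - 1 (one point identified).
For 6 spaces: chi = (sum chi_i) - (6 - 1).
sum = -21; chi = -21 - 5 = -26

-26


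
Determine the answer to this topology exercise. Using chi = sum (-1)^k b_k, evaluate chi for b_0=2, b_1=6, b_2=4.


chi = sum_k (-1)^k b_k.
= (2) + (-6) + (4)
= 0

0


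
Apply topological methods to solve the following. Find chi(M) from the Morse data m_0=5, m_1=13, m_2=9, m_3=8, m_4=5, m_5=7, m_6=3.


Morse theory: chi(M) = sum_k (-1)^k m_k where m_k = #(index-k critical points).
= (5) + (-13) + (9) + (-8) + (5) + (-7) + (3) = -6

-6


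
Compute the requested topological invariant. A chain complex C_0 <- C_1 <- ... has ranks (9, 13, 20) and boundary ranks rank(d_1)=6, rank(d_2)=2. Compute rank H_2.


rank H_k = rank(ker d_k) - rank(im d_{k+1}).
rank(ker d_2) = rank(C_2) - rank(d_2) = 20 - 2 = 18.
rank(im d_{2+1}) = 0.
rank H_2 = 18 - 0 = 18

18


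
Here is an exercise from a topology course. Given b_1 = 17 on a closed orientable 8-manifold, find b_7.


Poincare duality for closed orientable n-manifolds: b_k = b_{n-k}.
Here n = 8, so b_7 = b_1 = 17

17


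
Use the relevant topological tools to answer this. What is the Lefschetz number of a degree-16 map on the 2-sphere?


On S^2: L(f) = tr(f_0*) + (-1)^2 tr(f_2*) = 1 + (-1)^2 * deg(f).
L(f) = 1 + (-1)^2 * 16 = 1 + 16 = 17

17


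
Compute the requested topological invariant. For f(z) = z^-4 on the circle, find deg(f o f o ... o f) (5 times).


deg(f) = -4. Degree is multiplicative: deg(f^5) = (deg f)^5.
deg(f^5) = (-4)^5 = -1024

-1024


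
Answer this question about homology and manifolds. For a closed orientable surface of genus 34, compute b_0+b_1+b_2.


For Sigma_34: b_0 = 1, b_1 = 2g = 68, b_2 = 1.
Total = 1 + 68 + 1 = 70

70


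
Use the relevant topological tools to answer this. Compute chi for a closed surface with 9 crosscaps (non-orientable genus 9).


For a non-orientable closed surface with k crosscaps: chi = 2 - k.
Here k = 9.
chi = 2 - 9 = -7

-7


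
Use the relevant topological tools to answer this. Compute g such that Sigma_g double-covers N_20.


chi(N_20) = 2 - 20 = -18.
Double cover: chi(Sigma_g) = 2 * chi(N_20) = 2*(-18) = -36.
2 - 2g = -36, so g = (2 - (-36))/2 = 38/2 = 19

19


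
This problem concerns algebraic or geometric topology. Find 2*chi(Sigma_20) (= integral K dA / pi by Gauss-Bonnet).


Gauss-Bonnet: integral K dA = 2*pi*chi(M).
chi(Sigma_20) = 2 - 2*20 = -38.
(integral K dA)/pi = 2*chi = 2*(-38) = -76

-76


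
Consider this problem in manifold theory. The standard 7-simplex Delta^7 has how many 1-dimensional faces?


Delta^7 has 7+1 vertices. A 1-face is a choice of 1+1 vertices.
f_1 = C(7+1, 1+1) = C(8,2) = 28

28


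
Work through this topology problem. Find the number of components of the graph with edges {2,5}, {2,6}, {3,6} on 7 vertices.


Run DFS/union-find over 7 vertices.
V = 7, E = 3.
Number of components = 4

4


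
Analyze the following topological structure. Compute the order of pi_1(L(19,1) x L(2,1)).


pi_1(X x Y) = pi_1(X) x pi_1(Y).
pi_1(L(19,1)) = Z/19, pi_1(L(2,1)) = Z/2.
|Z/19 x Z/2| = 19 * 2 = 38

38


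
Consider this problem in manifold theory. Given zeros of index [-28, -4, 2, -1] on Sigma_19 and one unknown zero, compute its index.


Poincare-Hopf: sum of indices = chi(M).
chi(Sigma_19) = 2 - 2*19 = -36.
Sum of known indices = -31.
x = chi - (sum known) = -36 - (-31) = -5

-5


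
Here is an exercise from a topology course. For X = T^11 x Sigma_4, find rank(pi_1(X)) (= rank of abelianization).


pi_1(A x B) = pi_1(A) x pi_1(B); rank of abelianization = b_1.
b_1(T^11) = 11, b_1(Sigma_4) = 2*4 = 8.
b_1(product) = 11 + 8 = 19

19


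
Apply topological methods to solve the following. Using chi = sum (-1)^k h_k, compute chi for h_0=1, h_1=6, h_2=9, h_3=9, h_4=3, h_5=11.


Handles of index k contribute (-1)^k to chi (same as CW cells).
chi = (1) + (-6) + (9) + (-9) + (3) + (-11) = -13

-13


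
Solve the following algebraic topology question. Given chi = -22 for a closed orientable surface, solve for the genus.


chi = 2 - 2g for closed orientable surfaces.
-22 = 2 - 2g
2g = 2 - (-22) = 24
g = 12

12


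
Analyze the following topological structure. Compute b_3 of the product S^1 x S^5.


Each S^d has Poincare polynomial 1 + t^d.
The product S^1 x S^5 has Poincare polynomial prod(1+t^d_i).
Expanding: b_0=1, b_1=1, b_5=1, b_6=1.
b_3 = 0

0


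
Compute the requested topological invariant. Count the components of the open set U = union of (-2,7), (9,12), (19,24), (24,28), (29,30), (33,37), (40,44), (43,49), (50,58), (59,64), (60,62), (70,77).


Sort and merge overlapping open intervals.
Merged: (-2,7), (9,12), (19,24), (24,28), (29,30), (33,37), (40,49), (50,58), (59,64), (70,77).
Number of components = 10

10


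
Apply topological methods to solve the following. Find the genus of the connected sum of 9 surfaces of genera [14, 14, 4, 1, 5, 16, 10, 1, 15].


Genus is additive under connected sum of orientable surfaces.
g = 14 + 14 + 4 + 1 + 5 + 16 + 10 + 1 + 15 = 80

80


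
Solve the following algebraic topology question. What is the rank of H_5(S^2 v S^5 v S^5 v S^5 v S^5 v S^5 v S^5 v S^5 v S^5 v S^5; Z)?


For a wedge of spheres, H_k (k>0) is free on one generator per sphere of dimension k.
Spheres of dimension 5: count = 9.
b_5 = 9

9


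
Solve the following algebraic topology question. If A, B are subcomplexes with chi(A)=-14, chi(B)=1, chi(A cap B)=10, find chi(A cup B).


chi(A cup B) = chi(A) + chi(B) - chi(A cap B)
= -14 + (1) - (10)
= -23

-23


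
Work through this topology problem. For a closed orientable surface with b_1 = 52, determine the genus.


For a closed orientable surface: b_1 = 2g.
52 = 2g
g = 52 / 2 = 26

26


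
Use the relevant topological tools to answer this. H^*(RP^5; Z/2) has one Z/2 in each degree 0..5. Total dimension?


H^k(RP^5; Z/2) = Z/2 for each 0 <= k <= 5.
Total dimension = 5 + 1 = 6

6


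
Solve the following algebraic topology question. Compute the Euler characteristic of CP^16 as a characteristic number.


For any closed oriented manifold, <e(TM),[M]> = chi(M).
chi(CP^16) = 16+1 = 17

17


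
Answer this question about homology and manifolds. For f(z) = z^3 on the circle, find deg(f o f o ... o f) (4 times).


deg(f) = 3. Degree is multiplicative: deg(f^4) = (deg f)^4.
deg(f^4) = (3)^4 = 81

81


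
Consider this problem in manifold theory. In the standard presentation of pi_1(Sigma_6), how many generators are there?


Standard presentation: pi_1(Sigma_g) = <a_1,b_1,...,a_g,b_g | [a_1,b_1]...[a_g,b_g] = 1>.
Number of generators = 2g = 2*6 = 12

12


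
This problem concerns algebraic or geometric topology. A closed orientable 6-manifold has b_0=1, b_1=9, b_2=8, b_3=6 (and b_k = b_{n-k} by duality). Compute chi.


By Poincare duality b_k = b_{6-k}, so full Betti numbers: b_0=1, b_1=9, b_2=8, b_3=6, b_4=8, b_5=9, b_6=1.
chi = sum (-1)^k b_k = -6

-6


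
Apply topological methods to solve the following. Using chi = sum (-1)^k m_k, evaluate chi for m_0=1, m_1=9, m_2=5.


Morse theory: chi(M) = sum_k (-1)^k m_k where m_k = #(index-k critical points).
= (1) + (-9) + (5) = -3

-3


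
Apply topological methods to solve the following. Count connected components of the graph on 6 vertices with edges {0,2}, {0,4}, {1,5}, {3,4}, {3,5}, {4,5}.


Run DFS/union-find over 6 vertices.
V = 6, E = 6.
Number of components = 1

1


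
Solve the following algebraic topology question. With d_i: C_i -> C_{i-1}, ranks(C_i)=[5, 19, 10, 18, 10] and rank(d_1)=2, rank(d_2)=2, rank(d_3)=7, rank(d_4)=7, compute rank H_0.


rank H_k = rank(ker d_k) - rank(im d_{k+1}).
rank(ker d_0) = rank(C_0) - rank(d_0) = 5 - 0 = 5.
rank(im d_{0+1}) = 2.
rank H_0 = 5 - 2 = 3

3


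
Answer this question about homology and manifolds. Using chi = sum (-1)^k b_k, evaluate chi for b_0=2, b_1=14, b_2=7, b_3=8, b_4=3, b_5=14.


chi = sum_k (-1)^k b_k.
= (2) + (-14) + (7) + (-8) + (3) + (-14)
= -24

-24


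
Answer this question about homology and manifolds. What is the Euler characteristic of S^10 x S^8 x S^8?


chi is multiplicative: chi(X x Y) = chi(X) chi(Y).
Each even-dim sphere has chi = 2. There are 3 factors.
chi = 2^3 = 8

8


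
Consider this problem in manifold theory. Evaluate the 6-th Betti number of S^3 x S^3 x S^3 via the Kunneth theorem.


Each S^d has Poincare polynomial 1 + t^d.
The product S^3 x S^3 x S^3 has Poincare polynomial prod(1+t^d_i).
Expanding: b_0=1, b_3=3, b_6=3, b_9=1.
b_6 = 3

3


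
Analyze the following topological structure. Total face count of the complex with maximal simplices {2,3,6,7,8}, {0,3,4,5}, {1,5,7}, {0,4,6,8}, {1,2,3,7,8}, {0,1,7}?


Each maximal simplex on m vertices has 2^m - 1 nonempty faces.
Take the union (dedupe shared faces).
Total distinct faces = 76

76


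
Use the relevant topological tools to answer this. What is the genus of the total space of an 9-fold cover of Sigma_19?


For an n-sheeted cover: chi(E) = n * chi(B).
chi(Sigma_19) = 2 - 2*19 = -36.
chi(E) = 9 * (-36) = -324.
genus(E) = (2 - chi(E))/2 = (2 - (-324))/2 = 326/2 = 163

163


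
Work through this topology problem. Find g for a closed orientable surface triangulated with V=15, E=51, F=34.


chi = V - E + F = 15 - 51 + 34 = -2
For orientable closed surface: chi = 2 - 2g, so g = (2 - chi)/2.
g = (2 - (-2)) / 2 = 4 / 2 = 2

2


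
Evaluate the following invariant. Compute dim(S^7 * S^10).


Join of spheres: S^m * S^n = S^{m+n+1}.
dim = 7 + 10 + 1 = 18

18


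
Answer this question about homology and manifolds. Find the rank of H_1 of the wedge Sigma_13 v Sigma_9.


For a wedge: H_1(A v B) = H_1(A) + H_1(B).
b_1(Sigma_13) = 26, b_1(Sigma_9) = 18.
b_1 = 26 + 18 = 44

44


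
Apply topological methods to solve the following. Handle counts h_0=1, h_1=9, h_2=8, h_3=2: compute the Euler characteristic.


Handles of index k contribute (-1)^k to chi (same as CW cells).
chi = (1) + (-9) + (8) + (-2) = -2

-2


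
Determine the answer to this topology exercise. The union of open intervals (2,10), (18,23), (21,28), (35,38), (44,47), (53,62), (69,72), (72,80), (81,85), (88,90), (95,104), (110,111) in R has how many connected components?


Sort and merge overlapping open intervals.
Merged: (2,10), (18,28), (35,38), (44,47), (53,62), (69,72), (72,80), (81,85), (88,90), (95,104), (110,111).
Number of components = 11

11


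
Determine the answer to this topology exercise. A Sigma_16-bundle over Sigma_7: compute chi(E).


For a fiber bundle F -> E -> B (with CW structure): chi(E) = chi(B) * chi(F).
chi(Sigma_7) = -12, chi(Sigma_16) = -30.
chi(E) = (-12) * (-30) = 360

360


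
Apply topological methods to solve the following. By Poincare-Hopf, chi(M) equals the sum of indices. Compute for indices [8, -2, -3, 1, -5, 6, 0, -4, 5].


Poincare-Hopf: chi(M) = sum of indices of zeros.
chi = (8) + (-2) + (-3) + (1) + (-5) + (6) + (0) + (-4) + (5) = 6

6


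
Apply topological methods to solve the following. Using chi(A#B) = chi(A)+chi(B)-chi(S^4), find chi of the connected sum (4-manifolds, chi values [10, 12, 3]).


For n-manifolds: chi(A#B) = chi(A) + chi(B) - chi(S^4).
chi(S^4) = 1 + (-1)^4 = 2.
chi(#) = (sum chi_i) - (3-1)*chi(S^4) = 25 - 2*2 = 21

21


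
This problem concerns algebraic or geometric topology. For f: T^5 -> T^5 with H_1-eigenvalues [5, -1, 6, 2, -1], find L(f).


For a torus self-map: L(f) = det(I - A) where A acts on H_1.
L(f) = (1-5) * (1--1) * (1-6) * (1-2) * (1--1) = -4 * 2 * -5 * -1 * 2 = -80

-80


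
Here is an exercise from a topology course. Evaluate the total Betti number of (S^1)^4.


b_k(T^4) = C(4,k), so the sum over k is sum_k C(4,k) = 2^4.
Total = 2^4 = 16

16


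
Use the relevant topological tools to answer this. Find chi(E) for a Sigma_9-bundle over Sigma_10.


For a fiber bundle F -> E -> B (with CW structure): chi(E) = chi(B) * chi(F).
chi(Sigma_10) = -18, chi(Sigma_9) = -16.
chi(E) = (-18) * (-16) = 288

288


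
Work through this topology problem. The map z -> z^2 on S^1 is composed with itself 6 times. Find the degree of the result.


deg(f) = 2. Degree is multiplicative: deg(f^6) = (deg f)^6.
deg(f^6) = (2)^6 = 64

64


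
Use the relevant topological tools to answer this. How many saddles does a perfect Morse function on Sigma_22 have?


A perfect Morse function has m_k = b_k.
For Sigma_22: b_0=1, b_1=2g=44, b_2=1.
Saddles m_1 = 2g = 44

44


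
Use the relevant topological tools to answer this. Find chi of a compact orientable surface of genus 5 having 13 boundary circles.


For a compact orientable surface with genus g and b boundary components: chi = 2 - 2g - b.
chi = 2 - 2*5 - 13 = 2 - 10 - 13 = -21

-21


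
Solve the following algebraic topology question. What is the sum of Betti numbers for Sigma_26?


For Sigma_26: b_0 = 1, b_1 = 2g = 52, b_2 = 1.
Total = 1 + 52 + 1 = 54

54


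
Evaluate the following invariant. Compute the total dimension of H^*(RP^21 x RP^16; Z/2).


dim H^*(RP^n; Z/2) = n+1 (one Z/2 in each degree 0..n).
Total Betti number is multiplicative.
Total = (21+1) * (16+1) = 22 * 17 = 374

374


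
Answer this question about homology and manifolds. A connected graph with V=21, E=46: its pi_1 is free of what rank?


For a connected graph: rank(pi_1) = b_1 = E - V + 1 = 1 - chi.
chi = V - E = 21 - 46 = -25.
rank = 1 - (-25) = 46 - 21 + 1 = 26

26


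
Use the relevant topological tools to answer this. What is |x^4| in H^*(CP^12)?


|x| = 2 in H^*(CP^n).
|x^4| = 4 * |x| = 4 * 2 = 8

8


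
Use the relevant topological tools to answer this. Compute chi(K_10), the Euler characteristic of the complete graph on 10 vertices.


K_10: V = 10, E = C(10,2) = 45.
chi = V - E = 10 - 45 = -35

-35


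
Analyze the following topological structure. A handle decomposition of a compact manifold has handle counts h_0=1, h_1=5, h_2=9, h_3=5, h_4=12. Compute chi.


Handles of index k contribute (-1)^k to chi (same as CW cells).
chi = (1) + (-5) + (9) + (-5) + (12) = 12

12


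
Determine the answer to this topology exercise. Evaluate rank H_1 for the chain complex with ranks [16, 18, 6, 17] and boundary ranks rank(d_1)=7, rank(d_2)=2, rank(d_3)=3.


rank H_k = rank(ker d_k) - rank(im d_{k+1}).
rank(ker d_1) = rank(C_1) - rank(d_1) = 18 - 7 = 11.
rank(im d_{1+1}) = 2.
rank H_1 = 11 - 2 = 9

9


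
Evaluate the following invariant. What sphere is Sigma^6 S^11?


Each suspension raises dimension by 1: Sigma S^n = S^{n+1}.
Sigma^6 S^11 = S^{11+6} = S^17

17


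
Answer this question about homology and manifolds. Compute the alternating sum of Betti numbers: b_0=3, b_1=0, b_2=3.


chi = sum_k (-1)^k b_k.
= (3) + (0) + (3)
= 6

6


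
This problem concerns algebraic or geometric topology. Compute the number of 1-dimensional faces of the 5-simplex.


Delta^5 has 5+1 vertices. A 1-face is a choice of 1+1 vertices.
f_1 = C(5+1, 1+1) = C(6,2) = 15

15


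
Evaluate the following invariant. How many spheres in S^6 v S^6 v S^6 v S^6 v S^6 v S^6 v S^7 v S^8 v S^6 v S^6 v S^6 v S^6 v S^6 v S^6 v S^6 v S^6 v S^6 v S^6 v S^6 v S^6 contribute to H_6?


For a wedge of spheres, H_k (k>0) is free on one generator per sphere of dimension k.
Spheres of dimension 6: count = 18.
b_6 = 18

18


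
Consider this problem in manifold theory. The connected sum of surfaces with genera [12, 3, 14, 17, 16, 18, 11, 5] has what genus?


Genus is additive under connected sum of orientable surfaces.
g = 12 + 3 + 14 + 17 + 16 + 18 + 11 + 5 = 96

96


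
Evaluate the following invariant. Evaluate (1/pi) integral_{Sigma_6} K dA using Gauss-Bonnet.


Gauss-Bonnet: integral K dA = 2*pi*chi(M).
chi(Sigma_6) = 2 - 2*6 = -10.
(integral K dA)/pi = 2*chi = 2*(-10) = -20

-20


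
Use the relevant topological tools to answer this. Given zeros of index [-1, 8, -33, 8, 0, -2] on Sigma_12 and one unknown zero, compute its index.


Poincare-Hopf: sum of indices = chi(M).
chi(Sigma_12) = 2 - 2*12 = -22.
Sum of known indices = -20.
x = chi - (sum known) = -22 - (-20) = -2

-2


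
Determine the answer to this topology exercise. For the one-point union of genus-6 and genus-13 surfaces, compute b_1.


For a wedge: H_1(A v B) = H_1(A) + H_1(B).
b_1(Sigma_6) = 12, b_1(Sigma_13) = 26.
b_1 = 12 + 26 = 38

38


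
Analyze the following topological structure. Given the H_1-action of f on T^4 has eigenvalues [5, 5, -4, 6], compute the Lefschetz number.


For a torus self-map: L(f) = det(I - A) where A acts on H_1.
L(f) = (1-5) * (1-5) * (1--4) * (1-6) = -4 * -4 * 5 * -5 = -400

-400


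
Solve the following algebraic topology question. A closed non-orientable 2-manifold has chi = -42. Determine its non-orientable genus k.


chi = 2 - k for closed non-orientable surfaces with k crosscaps.
-42 = 2 - k
k = 2 - (-42) = 44

44


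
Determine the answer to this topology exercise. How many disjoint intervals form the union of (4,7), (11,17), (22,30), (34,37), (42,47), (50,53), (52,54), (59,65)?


Sort and merge overlapping open intervals.
Merged: (4,7), (11,17), (22,30), (34,37), (42,47), (50,54), (59,65).
Number of components = 7

7


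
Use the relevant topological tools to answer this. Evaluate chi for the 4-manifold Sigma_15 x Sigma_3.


chi(Sigma_15) = 2 - 2*15 = -28
chi(Sigma_3) = 2 - 2*3 = -4
chi(product) = (-28) * (-4) = 112

112


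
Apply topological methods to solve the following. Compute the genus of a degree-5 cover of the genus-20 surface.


For an n-sheeted cover: chi(E) = n * chi(B).
chi(Sigma_20) = 2 - 2*20 = -38.
chi(E) = 5 * (-38) = -190.
genus(E) = (2 - chi(E))/2 = (2 - (-190))/2 = 192/2 = 96

96


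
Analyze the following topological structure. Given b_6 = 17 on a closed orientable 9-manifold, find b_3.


Poincare duality for closed orientable n-manifolds: b_k = b_{n-k}.
Here n = 9, so b_3 = b_6 = 17

17


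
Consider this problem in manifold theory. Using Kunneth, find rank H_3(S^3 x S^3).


Each S^d has Poincare polynomial 1 + t^d.
The product S^3 x S^3 has Poincare polynomial prod(1+t^d_i).
Expanding: b_0=1, b_3=2, b_6=1.
b_3 = 2

2


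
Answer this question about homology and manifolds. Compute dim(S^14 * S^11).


Join of spheres: S^m * S^n = S^{m+n+1}.
dim = 14 + 11 + 1 = 26

26


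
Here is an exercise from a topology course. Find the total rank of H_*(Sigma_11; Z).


For Sigma_11: b_0 = 1, b_1 = 2g = 22, b_2 = 1.
Total = 1 + 22 + 1 = 24

24


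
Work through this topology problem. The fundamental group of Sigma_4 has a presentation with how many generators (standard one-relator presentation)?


Standard presentation: pi_1(Sigma_g) = <a_1,b_1,...,a_g,b_g | [a_1,b_1]...[a_g,b_g] = 1>.
Number of generators = 2g = 2*4 = 8

8


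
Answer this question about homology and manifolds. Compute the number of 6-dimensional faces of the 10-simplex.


Delta^10 has 10+1 vertices. A 6-face is a choice of 6+1 vertices.
f_6 = C(10+1, 6+1) = C(11,7) = 330

330


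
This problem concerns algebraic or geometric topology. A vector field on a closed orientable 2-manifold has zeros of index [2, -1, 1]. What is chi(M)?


Poincare-Hopf: chi(M) = sum of indices of zeros.
chi = (2) + (-1) + (1) = 2

2


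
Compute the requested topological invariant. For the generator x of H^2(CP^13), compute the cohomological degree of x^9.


|x| = 2 in H^*(CP^n).
|x^9| = 9 * |x| = 9 * 2 = 18

18


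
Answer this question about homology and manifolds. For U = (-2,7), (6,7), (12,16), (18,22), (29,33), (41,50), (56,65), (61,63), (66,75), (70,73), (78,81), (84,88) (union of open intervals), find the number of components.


Sort and merge overlapping open intervals.
Merged: (-2,7), (12,16), (18,22), (29,33), (41,50), (56,65), (66,75), (78,81), (84,88).
Number of components = 9

9


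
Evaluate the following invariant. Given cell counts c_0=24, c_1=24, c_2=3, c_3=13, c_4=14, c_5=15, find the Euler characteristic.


chi = sum_k (-1)^k c_k.
= (-1)^0*24 + (-1)^1*24 + (-1)^2*3 + (-1)^3*13 + (-1)^4*14 + (-1)^5*15
= (24) + (-24) + (3) + (-13) + (14) + (-15)
= -11

-11


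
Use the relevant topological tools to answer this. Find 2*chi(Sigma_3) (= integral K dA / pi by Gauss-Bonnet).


Gauss-Bonnet: integral K dA = 2*pi*chi(M).
chi(Sigma_3) = 2 - 2*3 = -4.
(integral K dA)/pi = 2*chi = 2*(-4) = -8

-8


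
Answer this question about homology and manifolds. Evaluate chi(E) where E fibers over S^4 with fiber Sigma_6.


chi(S^4) = 2 (n even), chi(Sigma_6) = 2 - 2*6 = -10.
chi(E) = 2 * (-10) = -20

-20


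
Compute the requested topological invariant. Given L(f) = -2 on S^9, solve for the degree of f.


L(f) = 1 + (-1)^9 deg(f) on S^9.
-2 = 1 + (-1)^9 * deg(f)
(-1)^9 * deg(f) = -3
deg(f) = 3

3


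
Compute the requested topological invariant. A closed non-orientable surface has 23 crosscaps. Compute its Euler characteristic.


For a non-orientable closed surface with k crosscaps: chi = 2 - k.
Here k = 23.
chi = 2 - 23 = -21

-21


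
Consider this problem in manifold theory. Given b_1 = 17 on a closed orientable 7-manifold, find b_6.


Poincare duality for closed orientable n-manifolds: b_k = b_{n-k}.
Here n = 7, so b_6 = b_1 = 17

17


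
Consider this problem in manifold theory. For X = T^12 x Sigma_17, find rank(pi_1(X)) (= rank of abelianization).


pi_1(A x B) = pi_1(A) x pi_1(B); rank of abelianization = b_1.
b_1(T^12) = 12, b_1(Sigma_17) = 2*17 = 34.
b_1(product) = 12 + 34 = 46

46


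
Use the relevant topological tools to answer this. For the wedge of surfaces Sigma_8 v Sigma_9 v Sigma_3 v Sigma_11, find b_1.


For a wedge X v Y: reduced H_k(X v Y) = H_k(X) + H_k(Y).
Each Sigma_g contributes b_1 = 2g.
b_1 = 16 + 18 + 6 + 22 = 62

62


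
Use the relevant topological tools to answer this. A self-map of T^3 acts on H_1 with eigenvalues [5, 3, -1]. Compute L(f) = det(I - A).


For a torus self-map: L(f) = det(I - A) where A acts on H_1.
L(f) = (1-5) * (1-3) * (1--1) = -4 * -2 * 2 = 16

16


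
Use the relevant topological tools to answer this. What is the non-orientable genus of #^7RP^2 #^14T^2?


Since a >= 1, the sum is non-orientable; each T^2 can be replaced by RP^2 # RP^2 (since T^2#RP^2 = 3RP^2).
Total crosscaps k = 7 + 2*14 = 35.
Check via chi: chi = 7*1 + 14*0 - (7+14-1)*2 = -33 = 2 - k = -33. Consistent.

35


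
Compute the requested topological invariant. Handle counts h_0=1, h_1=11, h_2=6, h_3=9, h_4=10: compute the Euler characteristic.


Handles of index k contribute (-1)^k to chi (same as CW cells).
chi = (1) + (-11) + (6) + (-9) + (10) = -3

-3


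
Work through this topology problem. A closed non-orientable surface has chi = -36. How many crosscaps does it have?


chi = 2 - k for closed non-orientable surfaces with k crosscaps.
-36 = 2 - k
k = 2 - (-36) = 38

38


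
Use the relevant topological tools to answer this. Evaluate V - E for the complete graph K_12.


K_12: V = 12, E = C(12,2) = 66.
chi = V - E = 12 - 66 = -54

-54


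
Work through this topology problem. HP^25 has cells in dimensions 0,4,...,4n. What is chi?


HP^25 has one cell in each dimension 0, 4, ..., 4*25 (25+1 cells, all even-dim).
chi = 25 + 1 = 26

26


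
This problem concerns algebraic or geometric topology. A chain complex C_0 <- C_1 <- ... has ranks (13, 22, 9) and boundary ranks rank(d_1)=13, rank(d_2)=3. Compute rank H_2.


rank H_k = rank(ker d_k) - rank(im d_{k+1}).
rank(ker d_2) = rank(C_2) - rank(d_2) = 9 - 3 = 6.
rank(im d_{2+1}) = 0.
rank H_2 = 6 - 0 = 6

6


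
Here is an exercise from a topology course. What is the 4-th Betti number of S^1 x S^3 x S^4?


Each S^d has Poincare polynomial 1 + t^d.
The product S^1 x S^3 x S^4 has Poincare polynomial prod(1+t^d_i).
Expanding: b_0=1, b_1=1, b_3=1, b_4=2, b_5=1, b_7=1, b_8=1.
b_4 = 2

2


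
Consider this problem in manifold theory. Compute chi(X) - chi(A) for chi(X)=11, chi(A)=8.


Relative Euler characteristic: chi(X, A) = chi(X) - chi(A).
= 11 - (8) = 3

3


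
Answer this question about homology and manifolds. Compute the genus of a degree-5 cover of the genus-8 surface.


For an n-sheeted cover: chi(E) = n * chi(B).
chi(Sigma_8) = 2 - 2*8 = -14.
chi(E) = 5 * (-14) = -70.
genus(E) = (2 - chi(E))/2 = (2 - (-70))/2 = 72/2 = 36

36


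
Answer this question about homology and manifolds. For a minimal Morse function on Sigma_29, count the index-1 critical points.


A perfect Morse function has m_k = b_k.
For Sigma_29: b_0=1, b_1=2g=58, b_2=1.
Saddles m_1 = 2g = 58

58


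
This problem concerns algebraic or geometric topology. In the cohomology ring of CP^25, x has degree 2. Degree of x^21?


|x| = 2 in H^*(CP^n).
|x^21| = 21 * |x| = 21 * 2 = 42

42


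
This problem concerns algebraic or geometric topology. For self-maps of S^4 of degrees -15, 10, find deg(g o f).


Degree is multiplicative under composition: deg(g o f) = deg(g) * deg(f).
= 10 * -15 = -150

-150


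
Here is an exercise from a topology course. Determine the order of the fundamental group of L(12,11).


pi_1(L(p,q)) = Z/pZ for any q coprime to p.
|pi_1(L(12,11))| = 12

12


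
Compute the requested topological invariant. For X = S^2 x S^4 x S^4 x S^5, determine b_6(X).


Each S^d has Poincare polynomial 1 + t^d.
The product S^2 x S^4 x S^4 x S^5 has Poincare polynomial prod(1+t^d_i).
Expanding: b_0=1, b_2=1, b_4=2, b_5=1, b_6=2, b_7=1, b_8=1, b_9=2, b_10=1, b_11=2, b_13=1, b_15=1.
b_6 = 2

2


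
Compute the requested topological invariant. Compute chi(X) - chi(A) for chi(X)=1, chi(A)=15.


Relative Euler characteristic: chi(X, A) = chi(X) - chi(A).
= 1 - (15) = -14

-14


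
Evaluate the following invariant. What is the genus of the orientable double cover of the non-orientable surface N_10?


chi(N_10) = 2 - 10 = -8.
Double cover: chi(Sigma_g) = 2 * chi(N_10) = 2*(-8) = -16.
2 - 2g = -16, so g = (2 - (-16))/2 = 18/2 = 9

9


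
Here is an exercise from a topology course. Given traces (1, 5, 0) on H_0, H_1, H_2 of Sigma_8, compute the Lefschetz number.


L(f) = tr(f_0*) - tr(f_1*) + tr(f_2*).
= 1 - (5) + (0)
= -4

-4


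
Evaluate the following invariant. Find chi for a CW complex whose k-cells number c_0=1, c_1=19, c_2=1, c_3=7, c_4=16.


chi = sum_k (-1)^k c_k.
= (-1)^0*1 + (-1)^1*19 + (-1)^2*1 + (-1)^3*7 + (-1)^4*16
= (1) + (-19) + (1) + (-7) + (16)
= -8

-8


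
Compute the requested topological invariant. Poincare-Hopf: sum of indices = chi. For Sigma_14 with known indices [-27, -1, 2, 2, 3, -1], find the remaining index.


Poincare-Hopf: sum of indices = chi(M).
chi(Sigma_14) = 2 - 2*14 = -26.
Sum of known indices = -22.
x = chi - (sum known) = -26 - (-22) = -4

-4


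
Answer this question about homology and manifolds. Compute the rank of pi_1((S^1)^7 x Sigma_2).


pi_1(A x B) = pi_1(A) x pi_1(B); rank of abelianization = b_1.
b_1(T^7) = 7, b_1(Sigma_2) = 2*2 = 4.
b_1(product) = 7 + 4 = 11

11


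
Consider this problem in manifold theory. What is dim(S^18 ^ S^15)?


S^m ^ S^n = S^{m+n}.
k = 18 + 15 = 33

33


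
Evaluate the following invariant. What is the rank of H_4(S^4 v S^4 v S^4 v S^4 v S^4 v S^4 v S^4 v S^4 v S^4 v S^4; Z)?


For a wedge of spheres, H_k (k>0) is free on one generator per sphere of dimension k.
Spheres of dimension 4: count = 10.
b_4 = 10

10


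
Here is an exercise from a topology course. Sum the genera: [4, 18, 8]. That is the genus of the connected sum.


Genus is additive under connected sum of orientable surfaces.
g = 4 + 18 + 8 = 30

30


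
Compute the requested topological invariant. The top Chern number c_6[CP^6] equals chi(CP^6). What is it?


For any closed oriented manifold, <e(TM),[M]> = chi(M).
chi(CP^6) = 6+1 = 7

7


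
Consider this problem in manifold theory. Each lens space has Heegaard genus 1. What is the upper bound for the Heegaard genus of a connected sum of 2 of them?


Heegaard genus satisfies g(A#B) <= g(A) + g(B).
Each lens space has g = 1.
Upper bound: 2 * 1 = 2

2


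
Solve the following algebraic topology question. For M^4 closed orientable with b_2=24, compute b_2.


Poincare duality for closed orientable n-manifolds: b_k = b_{n-k}.
Here n = 4, so b_2 = b_2 = 24

24


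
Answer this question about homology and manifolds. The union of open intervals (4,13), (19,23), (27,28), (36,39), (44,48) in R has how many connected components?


Sort and merge overlapping open intervals.
Merged: (4,13), (19,23), (27,28), (36,39), (44,48).
Number of components = 5

5


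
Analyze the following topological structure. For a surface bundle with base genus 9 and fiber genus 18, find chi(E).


For a fiber bundle F -> E -> B (with CW structure): chi(E) = chi(B) * chi(F).
chi(Sigma_9) = -16, chi(Sigma_18) = -34.
chi(E) = (-16) * (-34) = 544

544


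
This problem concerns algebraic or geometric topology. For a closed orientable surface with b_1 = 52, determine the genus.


For a closed orientable surface: b_1 = 2g.
52 = 2g
g = 52 / 2 = 26

26


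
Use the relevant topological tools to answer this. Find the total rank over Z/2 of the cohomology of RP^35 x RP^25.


dim H^*(RP^n; Z/2) = n+1 (one Z/2 in each degree 0..n).
Total Betti number is multiplicative.
Total = (35+1) * (25+1) = 36 * 26 = 936

936


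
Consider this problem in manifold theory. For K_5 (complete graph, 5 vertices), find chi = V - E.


K_5: V = 5, E = C(5,2) = 10.
chi = V - E = 5 - 10 = -5

-5


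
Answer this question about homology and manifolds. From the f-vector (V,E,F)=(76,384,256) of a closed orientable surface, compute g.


chi = V - E + F = 76 - 384 + 256 = -52
For orientable closed surface: chi = 2 - 2g, so g = (2 - chi)/2.
g = (2 - (-52)) / 2 = 54 / 2 = 27

27


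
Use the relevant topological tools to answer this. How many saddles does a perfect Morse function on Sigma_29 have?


A perfect Morse function has m_k = b_k.
For Sigma_29: b_0=1, b_1=2g=58, b_2=1.
Saddles m_1 = 2g = 58

58


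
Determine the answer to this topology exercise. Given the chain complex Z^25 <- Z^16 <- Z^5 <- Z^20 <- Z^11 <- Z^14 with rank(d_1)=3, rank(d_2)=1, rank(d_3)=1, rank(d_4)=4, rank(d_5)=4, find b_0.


rank H_k = rank(ker d_k) - rank(im d_{k+1}).
rank(ker d_0) = rank(C_0) - rank(d_0) = 25 - 0 = 25.
rank(im d_{0+1}) = 3.
rank H_0 = 25 - 3 = 22

22


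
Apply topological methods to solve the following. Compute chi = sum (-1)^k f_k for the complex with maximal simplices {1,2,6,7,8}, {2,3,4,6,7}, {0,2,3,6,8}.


Enumerate all faces; f-vector: f_0=8, f_1=22, f_2=27, f_3=15, f_4=3.
chi = sum (-1)^k f_k = 1

1


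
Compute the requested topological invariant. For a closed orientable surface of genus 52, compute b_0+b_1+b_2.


For Sigma_52: b_0 = 1, b_1 = 2g = 104, b_2 = 1.
Total = 1 + 104 + 1 = 106

106


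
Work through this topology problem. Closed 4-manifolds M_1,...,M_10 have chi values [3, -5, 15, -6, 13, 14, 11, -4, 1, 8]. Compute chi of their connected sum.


For n-manifolds: chi(A#B) = chi(A) + chi(B) - chi(S^4).
chi(S^4) = 1 + (-1)^4 = 2.
chi(#) = (sum chi_i) - (10-1)*chi(S^4) = 50 - 9*2 = 32

32


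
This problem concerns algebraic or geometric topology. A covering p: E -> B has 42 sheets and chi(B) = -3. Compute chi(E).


For a finite covering: chi(E) = (number of sheets) * chi(B).
chi(E) = 42 * (-3) = -126

-126


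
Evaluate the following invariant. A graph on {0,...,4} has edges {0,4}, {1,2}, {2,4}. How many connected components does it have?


Run DFS/union-find over 5 vertices.
V = 5, E = 3.
Number of components = 2

2


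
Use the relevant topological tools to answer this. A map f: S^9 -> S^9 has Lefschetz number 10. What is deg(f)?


L(f) = 1 + (-1)^9 deg(f) on S^9.
10 = 1 + (-1)^9 * deg(f)
(-1)^9 * deg(f) = 9
deg(f) = -9

-9


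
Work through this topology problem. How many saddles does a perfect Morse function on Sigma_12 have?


A perfect Morse function has m_k = b_k.
For Sigma_12: b_0=1, b_1=2g=24, b_2=1.
Saddles m_1 = 2g = 24

24


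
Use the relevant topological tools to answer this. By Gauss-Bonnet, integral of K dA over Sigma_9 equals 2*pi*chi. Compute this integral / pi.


Gauss-Bonnet: integral K dA = 2*pi*chi(M).
chi(Sigma_9) = 2 - 2*9 = -16.
(integral K dA)/pi = 2*chi = 2*(-16) = -32

-32


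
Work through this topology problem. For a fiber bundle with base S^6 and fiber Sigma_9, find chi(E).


chi(S^6) = 2 (n even), chi(Sigma_9) = 2 - 2*9 = -16.
chi(E) = 2 * (-16) = -32

-32
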